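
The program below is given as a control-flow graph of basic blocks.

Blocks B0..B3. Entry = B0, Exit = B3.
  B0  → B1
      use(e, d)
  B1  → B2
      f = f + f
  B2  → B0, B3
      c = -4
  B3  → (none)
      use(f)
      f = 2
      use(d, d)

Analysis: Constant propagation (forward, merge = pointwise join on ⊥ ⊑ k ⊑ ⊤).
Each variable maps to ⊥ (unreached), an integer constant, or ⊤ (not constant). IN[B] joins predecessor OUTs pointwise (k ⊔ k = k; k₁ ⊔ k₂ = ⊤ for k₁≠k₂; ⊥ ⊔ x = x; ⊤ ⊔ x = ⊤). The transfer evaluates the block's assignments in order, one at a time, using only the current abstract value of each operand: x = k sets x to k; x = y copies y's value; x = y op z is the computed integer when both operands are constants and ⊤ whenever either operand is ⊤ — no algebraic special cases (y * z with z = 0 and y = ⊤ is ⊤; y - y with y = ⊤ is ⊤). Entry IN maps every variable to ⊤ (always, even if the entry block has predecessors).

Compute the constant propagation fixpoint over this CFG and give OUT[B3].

Answer: {a: ⊤, b: ⊤, c: -4, d: ⊤, e: ⊤, f: 2}

Trace:
Converged values:
  B0:  IN=(all ⊤)  OUT=(all ⊤)
  B1:  IN=(all ⊤)  OUT=(all ⊤)
  B2:  IN=(all ⊤)  OUT={c:-4; rest ⊤}
  B3:  IN={c:-4; rest ⊤}  OUT={c:-4, f:2; rest ⊤}

Merge at B3: IN[B3] = OUT[B2] = {a: ⊤, b: ⊤, c: -4, d: ⊤, e: ⊤, f: ⊤}
Applying B3's transfer function to that IN value gives OUT[B3] (row B3 above).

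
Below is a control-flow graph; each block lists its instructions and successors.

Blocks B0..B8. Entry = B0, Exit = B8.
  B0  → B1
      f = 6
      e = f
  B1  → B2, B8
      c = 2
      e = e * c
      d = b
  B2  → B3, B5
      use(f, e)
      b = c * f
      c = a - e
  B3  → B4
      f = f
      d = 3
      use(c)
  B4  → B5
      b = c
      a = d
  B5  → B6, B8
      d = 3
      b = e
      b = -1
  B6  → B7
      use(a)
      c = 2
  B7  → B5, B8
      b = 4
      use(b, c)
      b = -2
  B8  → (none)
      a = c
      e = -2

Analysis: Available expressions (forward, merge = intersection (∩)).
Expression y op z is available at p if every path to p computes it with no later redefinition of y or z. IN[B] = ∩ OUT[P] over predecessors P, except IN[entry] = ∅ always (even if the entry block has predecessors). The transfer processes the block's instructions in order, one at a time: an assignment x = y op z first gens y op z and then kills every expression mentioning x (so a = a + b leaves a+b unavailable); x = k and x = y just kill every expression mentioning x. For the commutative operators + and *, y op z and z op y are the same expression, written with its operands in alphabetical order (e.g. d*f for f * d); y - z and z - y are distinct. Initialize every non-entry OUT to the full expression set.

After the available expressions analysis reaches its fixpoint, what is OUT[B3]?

Answer: {a-e}

Working:
Fixpoint table:
  B0: | IN={} | OUT={}
  B1: | IN={} | OUT={}
  B2: | IN={} | OUT={a-e}
  B3: | IN={a-e} | OUT={a-e}
  B4: | IN={a-e} | OUT={}
  B5: | IN={} | OUT={}
  B6: | IN={} | OUT={}
  B7: | IN={} | OUT={}
  B8: | IN={} | OUT={}

Merge at B3: IN[B3] = OUT[B2] = {a-e}
Applying B3's transfer function to that IN value gives OUT[B3] (row B3 above).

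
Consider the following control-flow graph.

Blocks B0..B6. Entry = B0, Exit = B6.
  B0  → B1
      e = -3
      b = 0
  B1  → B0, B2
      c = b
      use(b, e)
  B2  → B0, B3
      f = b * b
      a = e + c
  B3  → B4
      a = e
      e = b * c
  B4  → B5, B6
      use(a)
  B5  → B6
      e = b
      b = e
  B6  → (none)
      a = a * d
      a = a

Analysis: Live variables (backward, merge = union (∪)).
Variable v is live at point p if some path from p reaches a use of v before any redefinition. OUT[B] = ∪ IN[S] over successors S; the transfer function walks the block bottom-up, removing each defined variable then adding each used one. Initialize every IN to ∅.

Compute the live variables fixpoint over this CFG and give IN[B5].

Answer: {a, b, d}

Derivation:
Converged values:
  B0:  IN={d}  OUT={b, d, e}
  B1:  IN={b, d, e}  OUT={b, c, d, e}
  B2:  IN={b, c, d, e}  OUT={b, c, d, e}
  B3:  IN={b, c, d, e}  OUT={a, b, d}
  B4:  IN={a, b, d}  OUT={a, b, d}
  B5:  IN={a, b, d}  OUT={a, d}
  B6:  IN={a, d}  OUT={}

Merge at B5: OUT[B5] = IN[B6] = {a, d}
Applying B5's transfer function to that OUT value gives IN[B5] (row B5 above).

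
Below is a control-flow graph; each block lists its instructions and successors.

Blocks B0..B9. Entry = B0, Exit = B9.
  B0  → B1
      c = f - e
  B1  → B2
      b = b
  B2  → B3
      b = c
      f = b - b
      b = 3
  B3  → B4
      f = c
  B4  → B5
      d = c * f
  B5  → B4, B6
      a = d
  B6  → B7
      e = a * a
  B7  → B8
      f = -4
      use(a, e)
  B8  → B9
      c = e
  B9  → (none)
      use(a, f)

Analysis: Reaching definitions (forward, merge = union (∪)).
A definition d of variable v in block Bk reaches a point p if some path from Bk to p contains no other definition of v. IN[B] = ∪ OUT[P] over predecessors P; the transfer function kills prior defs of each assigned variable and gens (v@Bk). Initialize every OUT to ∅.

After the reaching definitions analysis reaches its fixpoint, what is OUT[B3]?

Per-block solution:
  B0: | IN={} | OUT={c@B0}
  B1: | IN={c@B0} | OUT={b@B1, c@B0}
  B2: | IN={b@B1, c@B0} | OUT={b@B2, c@B0, f@B2}
  B3: | IN={b@B2, c@B0, f@B2} | OUT={b@B2, c@B0, f@B3}
  B4: | IN={a@B5, b@B2, c@B0, d@B4, f@B3} | OUT={a@B5, b@B2, c@B0, d@B4, f@B3}
  B5: | IN={a@B5, b@B2, c@B0, d@B4, f@B3} | OUT={a@B5, b@B2, c@B0, d@B4, f@B3}
  B6: | IN={a@B5, b@B2, c@B0, d@B4, f@B3} | OUT={a@B5, b@B2, c@B0, d@B4, e@B6, f@B3}
  B7: | IN={a@B5, b@B2, c@B0, d@B4, e@B6, f@B3} | OUT={a@B5, b@B2, c@B0, d@B4, e@B6, f@B7}
  B8: | IN={a@B5, b@B2, c@B0, d@B4, e@B6, f@B7} | OUT={a@B5, b@B2, c@B8, d@B4, e@B6, f@B7}
  B9: | IN={a@B5, b@B2, c@B8, d@B4, e@B6, f@B7} | OUT={a@B5, b@B2, c@B8, d@B4, e@B6, f@B7}

Merge at B3: IN[B3] = OUT[B2] = {b@B2, c@B0, f@B2}
Applying B3's transfer function to that IN value gives OUT[B3] (row B3 above).

Answer: {b@B2, c@B0, f@B3}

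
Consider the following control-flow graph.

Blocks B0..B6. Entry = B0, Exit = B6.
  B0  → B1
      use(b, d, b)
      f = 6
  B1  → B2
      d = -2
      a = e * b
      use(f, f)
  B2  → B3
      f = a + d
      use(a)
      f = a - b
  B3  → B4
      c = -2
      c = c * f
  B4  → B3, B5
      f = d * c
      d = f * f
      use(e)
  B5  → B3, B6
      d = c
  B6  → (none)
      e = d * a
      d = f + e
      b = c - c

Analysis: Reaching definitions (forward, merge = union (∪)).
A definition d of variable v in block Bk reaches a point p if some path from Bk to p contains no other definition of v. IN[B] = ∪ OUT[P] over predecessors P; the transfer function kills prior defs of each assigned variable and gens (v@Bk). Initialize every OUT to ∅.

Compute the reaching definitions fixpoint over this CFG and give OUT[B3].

Converged values:
  B0:   IN={}   OUT={f@B0}
  B1:   IN={f@B0}   OUT={a@B1, d@B1, f@B0}
  B2:   IN={a@B1, d@B1, f@B0}   OUT={a@B1, d@B1, f@B2}
  B3:   IN={a@B1, c@B3, d@B1, d@B4, d@B5, f@B2, f@B4}   OUT={a@B1, c@B3, d@B1, d@B4, d@B5, f@B2, f@B4}
  B4:   IN={a@B1, c@B3, d@B1, d@B4, d@B5, f@B2, f@B4}   OUT={a@B1, c@B3, d@B4, f@B4}
  B5:   IN={a@B1, c@B3, d@B4, f@B4}   OUT={a@B1, c@B3, d@B5, f@B4}
  B6:   IN={a@B1, c@B3, d@B5, f@B4}   OUT={a@B1, b@B6, c@B3, d@B6, e@B6, f@B4}

Merge at B3: IN[B3] = OUT[B2] ⊔ OUT[B4] ⊔ OUT[B5] = {a@B1, c@B3, d@B1, d@B4, d@B5, f@B2, f@B4}
Applying B3's transfer function to that IN value gives OUT[B3] (row B3 above).

Answer: {a@B1, c@B3, d@B1, d@B4, d@B5, f@B2, f@B4}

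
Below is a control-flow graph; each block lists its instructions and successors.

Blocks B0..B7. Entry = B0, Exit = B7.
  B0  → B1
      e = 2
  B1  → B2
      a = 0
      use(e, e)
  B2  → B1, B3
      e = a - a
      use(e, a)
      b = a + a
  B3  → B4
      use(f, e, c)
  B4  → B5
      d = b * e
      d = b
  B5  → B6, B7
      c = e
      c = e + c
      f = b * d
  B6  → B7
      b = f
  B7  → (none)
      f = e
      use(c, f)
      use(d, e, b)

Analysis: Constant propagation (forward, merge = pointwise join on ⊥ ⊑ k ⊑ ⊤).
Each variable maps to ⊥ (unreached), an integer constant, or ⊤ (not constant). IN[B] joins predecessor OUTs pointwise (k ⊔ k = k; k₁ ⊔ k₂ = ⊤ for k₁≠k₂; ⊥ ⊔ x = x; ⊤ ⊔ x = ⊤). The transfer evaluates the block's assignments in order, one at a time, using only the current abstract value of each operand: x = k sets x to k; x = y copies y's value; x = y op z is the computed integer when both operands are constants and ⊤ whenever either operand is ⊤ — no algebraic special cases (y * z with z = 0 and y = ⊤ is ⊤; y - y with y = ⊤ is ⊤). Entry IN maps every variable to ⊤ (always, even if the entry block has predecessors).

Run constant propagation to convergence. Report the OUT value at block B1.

Answer: {a: 0, b: ⊤, c: ⊤, d: ⊤, e: ⊤, f: ⊤}

Derivation:
Fixpoint table:
  B0: | IN=(all ⊤) | OUT={e:2; rest ⊤}
  B1: | IN=(all ⊤) | OUT={a:0; rest ⊤}
  B2: | IN={a:0; rest ⊤} | OUT={a:0, b:0, e:0; rest ⊤}
  B3: | IN={a:0, b:0, e:0; rest ⊤} | OUT={a:0, b:0, e:0; rest ⊤}
  B4: | IN={a:0, b:0, e:0; rest ⊤} | OUT={a:0, b:0, d:0, e:0; rest ⊤}
  B5: | IN={a:0, b:0, d:0, e:0; rest ⊤} | OUT={a:0, b:0, c:0, d:0, e:0, f:0; rest ⊤}
  B6: | IN={a:0, b:0, c:0, d:0, e:0, f:0; rest ⊤} | OUT={a:0, b:0, c:0, d:0, e:0, f:0; rest ⊤}
  B7: | IN={a:0, b:0, c:0, d:0, e:0, f:0; rest ⊤} | OUT={a:0, b:0, c:0, d:0, e:0, f:0; rest ⊤}

Merge at B1: IN[B1] = OUT[B0] ⊔ OUT[B2] = {a: ⊤, b: ⊤, c: ⊤, d: ⊤, e: ⊤, f: ⊤}
Applying B1's transfer function to that IN value gives OUT[B1] (row B1 above).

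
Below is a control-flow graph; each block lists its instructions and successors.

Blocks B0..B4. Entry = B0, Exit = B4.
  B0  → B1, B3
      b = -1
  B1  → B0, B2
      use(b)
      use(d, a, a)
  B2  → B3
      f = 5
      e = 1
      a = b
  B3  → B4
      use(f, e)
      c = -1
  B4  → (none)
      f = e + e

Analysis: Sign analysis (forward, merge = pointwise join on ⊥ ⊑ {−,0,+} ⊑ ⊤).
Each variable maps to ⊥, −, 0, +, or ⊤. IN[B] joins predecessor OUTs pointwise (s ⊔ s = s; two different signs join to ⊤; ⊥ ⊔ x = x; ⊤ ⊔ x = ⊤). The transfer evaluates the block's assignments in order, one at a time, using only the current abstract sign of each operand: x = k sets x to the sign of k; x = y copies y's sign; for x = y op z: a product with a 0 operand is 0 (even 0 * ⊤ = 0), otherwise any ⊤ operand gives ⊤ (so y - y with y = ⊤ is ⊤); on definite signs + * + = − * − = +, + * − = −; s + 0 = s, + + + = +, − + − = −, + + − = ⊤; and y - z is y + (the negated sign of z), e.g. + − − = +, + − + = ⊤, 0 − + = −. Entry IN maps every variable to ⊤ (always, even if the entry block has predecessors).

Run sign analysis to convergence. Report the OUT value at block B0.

Converged values:
  B0: | IN=(all ⊤) | OUT={b:-; rest ⊤}
  B1: | IN={b:-; rest ⊤} | OUT={b:-; rest ⊤}
  B2: | IN={b:-; rest ⊤} | OUT={a:-, b:-, e:+, f:+; rest ⊤}
  B3: | IN={b:-; rest ⊤} | OUT={b:-, c:-; rest ⊤}
  B4: | IN={b:-, c:-; rest ⊤} | OUT={b:-, c:-; rest ⊤}

Merge at B0 (entry node, so the boundary value (all ⊤) is joined with the incoming edge(s)): IN[B0] = (all ⊤) ⊔ OUT[B1] = {a: ⊤, b: ⊤, c: ⊤, d: ⊤, e: ⊤, f: ⊤}
Applying B0's transfer function to that IN value gives OUT[B0] (row B0 above).

Answer: {a: ⊤, b: -, c: ⊤, d: ⊤, e: ⊤, f: ⊤}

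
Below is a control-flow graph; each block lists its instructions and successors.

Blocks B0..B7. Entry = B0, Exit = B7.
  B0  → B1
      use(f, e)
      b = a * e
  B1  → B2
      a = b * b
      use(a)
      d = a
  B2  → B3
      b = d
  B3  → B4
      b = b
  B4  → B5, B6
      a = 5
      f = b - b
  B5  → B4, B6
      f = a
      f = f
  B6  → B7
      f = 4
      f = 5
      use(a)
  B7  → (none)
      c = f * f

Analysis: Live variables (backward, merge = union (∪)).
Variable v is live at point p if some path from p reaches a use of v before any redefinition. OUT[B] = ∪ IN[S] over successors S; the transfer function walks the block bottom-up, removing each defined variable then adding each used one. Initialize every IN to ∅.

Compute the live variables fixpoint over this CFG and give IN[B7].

Answer: {f}

Derivation:
Converged values:
  B0:  IN={a, e, f}  OUT={b}
  B1:  IN={b}  OUT={d}
  B2:  IN={d}  OUT={b}
  B3:  IN={b}  OUT={b}
  B4:  IN={b}  OUT={a, b}
  B5:  IN={a, b}  OUT={a, b}
  B6:  IN={a}  OUT={f}
  B7:  IN={f}  OUT={}

B7 is the boundary node: OUT[B7] = {}
Applying B7's transfer function to that OUT value gives IN[B7] (row B7 above).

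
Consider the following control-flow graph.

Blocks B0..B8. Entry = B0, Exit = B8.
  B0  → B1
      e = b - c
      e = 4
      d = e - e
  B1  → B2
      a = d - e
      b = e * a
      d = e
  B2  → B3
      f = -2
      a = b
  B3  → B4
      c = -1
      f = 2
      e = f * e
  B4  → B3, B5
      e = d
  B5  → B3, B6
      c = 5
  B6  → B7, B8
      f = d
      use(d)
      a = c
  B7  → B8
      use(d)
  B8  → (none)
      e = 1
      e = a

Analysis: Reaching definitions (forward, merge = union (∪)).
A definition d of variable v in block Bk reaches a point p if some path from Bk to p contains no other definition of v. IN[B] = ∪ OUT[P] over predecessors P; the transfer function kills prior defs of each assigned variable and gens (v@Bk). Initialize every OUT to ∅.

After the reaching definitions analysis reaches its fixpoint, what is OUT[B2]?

Converged values:
  B0:   IN={}   OUT={d@B0, e@B0}
  B1:   IN={d@B0, e@B0}   OUT={a@B1, b@B1, d@B1, e@B0}
  B2:   IN={a@B1, b@B1, d@B1, e@B0}   OUT={a@B2, b@B1, d@B1, e@B0, f@B2}
  B3:   IN={a@B2, b@B1, c@B3, c@B5, d@B1, e@B0, e@B4, f@B2, f@B3}   OUT={a@B2, b@B1, c@B3, d@B1, e@B3, f@B3}
  B4:   IN={a@B2, b@B1, c@B3, d@B1, e@B3, f@B3}   OUT={a@B2, b@B1, c@B3, d@B1, e@B4, f@B3}
  B5:   IN={a@B2, b@B1, c@B3, d@B1, e@B4, f@B3}   OUT={a@B2, b@B1, c@B5, d@B1, e@B4, f@B3}
  B6:   IN={a@B2, b@B1, c@B5, d@B1, e@B4, f@B3}   OUT={a@B6, b@B1, c@B5, d@B1, e@B4, f@B6}
  B7:   IN={a@B6, b@B1, c@B5, d@B1, e@B4, f@B6}   OUT={a@B6, b@B1, c@B5, d@B1, e@B4, f@B6}
  B8:   IN={a@B6, b@B1, c@B5, d@B1, e@B4, f@B6}   OUT={a@B6, b@B1, c@B5, d@B1, e@B8, f@B6}

Merge at B2: IN[B2] = OUT[B1] = {a@B1, b@B1, d@B1, e@B0}
Applying B2's transfer function to that IN value gives OUT[B2] (row B2 above).

Answer: {a@B2, b@B1, d@B1, e@B0, f@B2}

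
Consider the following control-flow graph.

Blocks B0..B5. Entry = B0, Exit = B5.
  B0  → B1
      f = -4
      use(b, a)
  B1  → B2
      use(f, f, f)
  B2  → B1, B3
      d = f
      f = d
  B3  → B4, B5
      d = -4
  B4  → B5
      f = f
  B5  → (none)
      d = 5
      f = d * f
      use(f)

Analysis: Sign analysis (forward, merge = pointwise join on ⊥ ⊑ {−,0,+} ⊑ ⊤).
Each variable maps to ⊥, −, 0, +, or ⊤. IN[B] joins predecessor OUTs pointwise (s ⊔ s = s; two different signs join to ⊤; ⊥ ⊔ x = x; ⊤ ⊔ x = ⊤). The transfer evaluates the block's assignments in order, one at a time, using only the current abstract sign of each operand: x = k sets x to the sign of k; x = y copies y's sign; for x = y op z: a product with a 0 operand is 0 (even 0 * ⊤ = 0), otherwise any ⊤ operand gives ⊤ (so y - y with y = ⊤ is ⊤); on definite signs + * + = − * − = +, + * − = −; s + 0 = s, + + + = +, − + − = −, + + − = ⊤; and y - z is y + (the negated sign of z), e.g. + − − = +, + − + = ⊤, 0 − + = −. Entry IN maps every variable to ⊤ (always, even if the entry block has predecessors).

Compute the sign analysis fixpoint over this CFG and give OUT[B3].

Answer: {a: ⊤, b: ⊤, c: ⊤, d: -, e: ⊤, f: -}

Working:
Converged values:
  B0: | IN=(all ⊤) | OUT={f:-; rest ⊤}
  B1: | IN={f:-; rest ⊤} | OUT={f:-; rest ⊤}
  B2: | IN={f:-; rest ⊤} | OUT={d:-, f:-; rest ⊤}
  B3: | IN={d:-, f:-; rest ⊤} | OUT={d:-, f:-; rest ⊤}
  B4: | IN={d:-, f:-; rest ⊤} | OUT={d:-, f:-; rest ⊤}
  B5: | IN={d:-, f:-; rest ⊤} | OUT={d:+, f:-; rest ⊤}

Merge at B3: IN[B3] = OUT[B2] = {a: ⊤, b: ⊤, c: ⊤, d: -, e: ⊤, f: -}
Applying B3's transfer function to that IN value gives OUT[B3] (row B3 above).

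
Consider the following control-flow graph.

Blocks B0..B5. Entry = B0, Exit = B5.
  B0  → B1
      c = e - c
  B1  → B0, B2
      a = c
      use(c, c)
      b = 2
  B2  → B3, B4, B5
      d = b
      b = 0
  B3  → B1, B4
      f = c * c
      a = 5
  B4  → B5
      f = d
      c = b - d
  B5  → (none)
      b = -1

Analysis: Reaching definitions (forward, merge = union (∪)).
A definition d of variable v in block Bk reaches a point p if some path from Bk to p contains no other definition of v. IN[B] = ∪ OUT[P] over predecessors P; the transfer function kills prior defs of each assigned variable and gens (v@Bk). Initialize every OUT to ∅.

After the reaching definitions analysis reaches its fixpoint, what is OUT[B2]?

Answer: {a@B1, b@B2, c@B0, d@B2, f@B3}

Working:
Converged values:
  B0:   IN={a@B1, b@B1, c@B0, d@B2, f@B3}   OUT={a@B1, b@B1, c@B0, d@B2, f@B3}
  B1:   IN={a@B1, a@B3, b@B1, b@B2, c@B0, d@B2, f@B3}   OUT={a@B1, b@B1, c@B0, d@B2, f@B3}
  B2:   IN={a@B1, b@B1, c@B0, d@B2, f@B3}   OUT={a@B1, b@B2, c@B0, d@B2, f@B3}
  B3:   IN={a@B1, b@B2, c@B0, d@B2, f@B3}   OUT={a@B3, b@B2, c@B0, d@B2, f@B3}
  B4:   IN={a@B1, a@B3, b@B2, c@B0, d@B2, f@B3}   OUT={a@B1, a@B3, b@B2, c@B4, d@B2, f@B4}
  B5:   IN={a@B1, a@B3, b@B2, c@B0, c@B4, d@B2, f@B3, f@B4}   OUT={a@B1, a@B3, b@B5, c@B0, c@B4, d@B2, f@B3, f@B4}

Merge at B2: IN[B2] = OUT[B1] = {a@B1, b@B1, c@B0, d@B2, f@B3}
Applying B2's transfer function to that IN value gives OUT[B2] (row B2 above).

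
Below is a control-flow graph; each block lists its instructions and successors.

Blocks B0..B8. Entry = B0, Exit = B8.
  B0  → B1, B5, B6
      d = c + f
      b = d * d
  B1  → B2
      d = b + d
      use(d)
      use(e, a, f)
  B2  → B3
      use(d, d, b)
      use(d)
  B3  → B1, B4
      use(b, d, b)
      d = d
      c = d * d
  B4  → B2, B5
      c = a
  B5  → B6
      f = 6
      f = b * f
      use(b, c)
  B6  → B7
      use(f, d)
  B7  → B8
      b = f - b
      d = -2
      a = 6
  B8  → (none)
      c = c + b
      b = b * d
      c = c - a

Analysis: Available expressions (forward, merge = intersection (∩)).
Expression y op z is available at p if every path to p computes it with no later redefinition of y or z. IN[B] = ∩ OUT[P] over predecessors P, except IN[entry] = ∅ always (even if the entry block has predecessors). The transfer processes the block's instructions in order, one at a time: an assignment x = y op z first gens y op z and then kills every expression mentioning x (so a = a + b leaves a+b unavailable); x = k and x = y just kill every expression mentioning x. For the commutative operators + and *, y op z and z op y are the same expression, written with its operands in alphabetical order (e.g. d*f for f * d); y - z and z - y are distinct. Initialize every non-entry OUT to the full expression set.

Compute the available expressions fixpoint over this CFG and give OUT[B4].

Answer: {d*d}

Trace:
Per-block solution:
  B0: | IN={} | OUT={c+f, d*d}
  B1: | IN={d*d} | OUT={}
  B2: | IN={} | OUT={}
  B3: | IN={} | OUT={d*d}
  B4: | IN={d*d} | OUT={d*d}
  B5: | IN={d*d} | OUT={d*d}
  B6: | IN={d*d} | OUT={d*d}
  B7: | IN={d*d} | OUT={}
  B8: | IN={} | OUT={}

Merge at B4: IN[B4] = OUT[B3] = {d*d}
Applying B4's transfer function to that IN value gives OUT[B4] (row B4 above).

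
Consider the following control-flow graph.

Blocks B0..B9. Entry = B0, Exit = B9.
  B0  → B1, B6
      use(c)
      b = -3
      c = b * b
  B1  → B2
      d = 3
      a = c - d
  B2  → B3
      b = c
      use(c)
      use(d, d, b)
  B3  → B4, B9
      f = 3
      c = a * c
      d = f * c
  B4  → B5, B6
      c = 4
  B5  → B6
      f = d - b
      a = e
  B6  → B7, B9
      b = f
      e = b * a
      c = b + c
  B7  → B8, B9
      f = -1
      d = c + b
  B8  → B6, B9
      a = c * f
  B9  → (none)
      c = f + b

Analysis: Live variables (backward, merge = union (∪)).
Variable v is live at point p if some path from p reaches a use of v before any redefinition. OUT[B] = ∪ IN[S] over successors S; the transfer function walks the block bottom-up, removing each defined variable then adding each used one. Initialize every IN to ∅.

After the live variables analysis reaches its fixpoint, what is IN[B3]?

Answer: {a, b, c, e}

Working:
Per-block solution:
  B0:   IN={a, c, e, f}   OUT={a, c, e, f}
  B1:   IN={c, e}   OUT={a, c, d, e}
  B2:   IN={a, c, d, e}   OUT={a, b, c, e}
  B3:   IN={a, b, c, e}   OUT={a, b, d, e, f}
  B4:   IN={a, b, d, e, f}   OUT={a, b, c, d, e, f}
  B5:   IN={b, c, d, e}   OUT={a, c, f}
  B6:   IN={a, c, f}   OUT={b, c, f}
  B7:   IN={b, c}   OUT={b, c, f}
  B8:   IN={b, c, f}   OUT={a, b, c, f}
  B9:   IN={b, f}   OUT={}

Merge at B3: OUT[B3] = IN[B4] ⊔ IN[B9] = {a, b, d, e, f}
Applying B3's transfer function to that OUT value gives IN[B3] (row B3 above).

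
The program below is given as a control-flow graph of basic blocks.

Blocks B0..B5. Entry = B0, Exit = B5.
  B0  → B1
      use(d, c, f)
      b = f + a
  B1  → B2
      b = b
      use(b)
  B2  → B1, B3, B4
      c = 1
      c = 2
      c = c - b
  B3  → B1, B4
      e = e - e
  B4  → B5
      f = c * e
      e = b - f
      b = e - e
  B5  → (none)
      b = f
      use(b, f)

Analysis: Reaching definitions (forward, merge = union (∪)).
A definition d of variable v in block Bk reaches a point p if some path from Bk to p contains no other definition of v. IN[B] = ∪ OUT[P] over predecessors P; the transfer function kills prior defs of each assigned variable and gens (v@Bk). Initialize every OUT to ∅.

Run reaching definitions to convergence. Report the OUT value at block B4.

Answer: {b@B4, c@B2, e@B4, f@B4}

Trace:
Per-block solution:
  B0:   IN={}   OUT={b@B0}
  B1:   IN={b@B0, b@B1, c@B2, e@B3}   OUT={b@B1, c@B2, e@B3}
  B2:   IN={b@B1, c@B2, e@B3}   OUT={b@B1, c@B2, e@B3}
  B3:   IN={b@B1, c@B2, e@B3}   OUT={b@B1, c@B2, e@B3}
  B4:   IN={b@B1, c@B2, e@B3}   OUT={b@B4, c@B2, e@B4, f@B4}
  B5:   IN={b@B4, c@B2, e@B4, f@B4}   OUT={b@B5, c@B2, e@B4, f@B4}

Merge at B4: IN[B4] = OUT[B2] ⊔ OUT[B3] = {b@B1, c@B2, e@B3}
Applying B4's transfer function to that IN value gives OUT[B4] (row B4 above).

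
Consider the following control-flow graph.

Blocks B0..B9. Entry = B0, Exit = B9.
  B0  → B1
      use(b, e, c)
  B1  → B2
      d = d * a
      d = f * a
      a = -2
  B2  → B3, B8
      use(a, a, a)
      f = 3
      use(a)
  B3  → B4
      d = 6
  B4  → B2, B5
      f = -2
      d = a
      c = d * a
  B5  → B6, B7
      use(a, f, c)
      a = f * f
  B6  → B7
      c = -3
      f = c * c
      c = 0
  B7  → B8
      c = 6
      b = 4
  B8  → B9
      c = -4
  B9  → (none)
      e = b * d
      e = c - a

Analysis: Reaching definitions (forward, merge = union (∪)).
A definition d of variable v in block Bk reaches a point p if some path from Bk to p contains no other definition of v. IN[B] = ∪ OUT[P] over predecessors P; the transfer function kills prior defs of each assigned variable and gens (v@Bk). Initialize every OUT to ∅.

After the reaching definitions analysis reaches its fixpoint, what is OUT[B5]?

Answer: {a@B5, c@B4, d@B4, f@B4}

Trace:
Per-block solution:
  B0:  IN={}  OUT={}
  B1:  IN={}  OUT={a@B1, d@B1}
  B2:  IN={a@B1, c@B4, d@B1, d@B4, f@B4}  OUT={a@B1, c@B4, d@B1, d@B4, f@B2}
  B3:  IN={a@B1, c@B4, d@B1, d@B4, f@B2}  OUT={a@B1, c@B4, d@B3, f@B2}
  B4:  IN={a@B1, c@B4, d@B3, f@B2}  OUT={a@B1, c@B4, d@B4, f@B4}
  B5:  IN={a@B1, c@B4, d@B4, f@B4}  OUT={a@B5, c@B4, d@B4, f@B4}
  B6:  IN={a@B5, c@B4, d@B4, f@B4}  OUT={a@B5, c@B6, d@B4, f@B6}
  B7:  IN={a@B5, c@B4, c@B6, d@B4, f@B4, f@B6}  OUT={a@B5, b@B7, c@B7, d@B4, f@B4, f@B6}
  B8:  IN={a@B1, a@B5, b@B7, c@B4, c@B7, d@B1, d@B4, f@B2, f@B4, f@B6}  OUT={a@B1, a@B5, b@B7, c@B8, d@B1, d@B4, f@B2, f@B4, f@B6}
  B9:  IN={a@B1, a@B5, b@B7, c@B8, d@B1, d@B4, f@B2, f@B4, f@B6}  OUT={a@B1, a@B5, b@B7, c@B8, d@B1, d@B4, e@B9, f@B2, f@B4, f@B6}

Merge at B5: IN[B5] = OUT[B4] = {a@B1, c@B4, d@B4, f@B4}
Applying B5's transfer function to that IN value gives OUT[B5] (row B5 above).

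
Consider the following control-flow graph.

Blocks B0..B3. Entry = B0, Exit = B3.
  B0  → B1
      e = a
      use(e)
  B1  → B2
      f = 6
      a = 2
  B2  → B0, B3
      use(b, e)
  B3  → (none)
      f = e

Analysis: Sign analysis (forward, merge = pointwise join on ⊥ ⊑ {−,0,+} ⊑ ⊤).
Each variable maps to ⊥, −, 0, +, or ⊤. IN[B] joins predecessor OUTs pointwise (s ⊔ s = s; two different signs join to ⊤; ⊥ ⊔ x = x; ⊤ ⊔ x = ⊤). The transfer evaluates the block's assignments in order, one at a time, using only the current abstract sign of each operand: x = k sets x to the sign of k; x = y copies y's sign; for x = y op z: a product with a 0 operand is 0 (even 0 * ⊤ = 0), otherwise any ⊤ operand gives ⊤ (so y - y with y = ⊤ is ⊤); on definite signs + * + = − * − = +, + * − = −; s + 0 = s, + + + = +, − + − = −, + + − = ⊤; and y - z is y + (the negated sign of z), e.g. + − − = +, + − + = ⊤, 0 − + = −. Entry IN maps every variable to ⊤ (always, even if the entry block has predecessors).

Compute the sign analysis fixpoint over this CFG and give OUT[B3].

Per-block solution:
  B0: | IN=(all ⊤) | OUT=(all ⊤)
  B1: | IN=(all ⊤) | OUT={a:+, f:+; rest ⊤}
  B2: | IN={a:+, f:+; rest ⊤} | OUT={a:+, f:+; rest ⊤}
  B3: | IN={a:+, f:+; rest ⊤} | OUT={a:+; rest ⊤}

Merge at B3: IN[B3] = OUT[B2] = {a: +, b: ⊤, c: ⊤, d: ⊤, e: ⊤, f: +}
Applying B3's transfer function to that IN value gives OUT[B3] (row B3 above).

Answer: {a: +, b: ⊤, c: ⊤, d: ⊤, e: ⊤, f: ⊤}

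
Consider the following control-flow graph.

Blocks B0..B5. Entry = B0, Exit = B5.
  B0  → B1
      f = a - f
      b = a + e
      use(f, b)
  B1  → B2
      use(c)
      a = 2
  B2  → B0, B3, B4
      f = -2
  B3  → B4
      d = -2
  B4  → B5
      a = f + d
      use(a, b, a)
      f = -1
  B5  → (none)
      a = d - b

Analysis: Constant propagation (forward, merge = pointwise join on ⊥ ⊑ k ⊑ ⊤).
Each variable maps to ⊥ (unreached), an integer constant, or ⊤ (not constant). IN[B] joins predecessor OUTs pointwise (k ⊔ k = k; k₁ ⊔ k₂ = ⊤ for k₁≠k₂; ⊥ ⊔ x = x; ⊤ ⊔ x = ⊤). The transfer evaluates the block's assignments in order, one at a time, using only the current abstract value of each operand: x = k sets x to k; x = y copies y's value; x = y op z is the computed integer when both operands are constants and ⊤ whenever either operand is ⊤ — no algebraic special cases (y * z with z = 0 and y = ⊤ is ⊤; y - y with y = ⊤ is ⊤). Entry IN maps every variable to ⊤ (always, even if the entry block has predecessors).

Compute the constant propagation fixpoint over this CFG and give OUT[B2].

Answer: {a: 2, b: ⊤, c: ⊤, d: ⊤, e: ⊤, f: -2}

Derivation:
Fixpoint table:
  B0: | IN=(all ⊤) | OUT=(all ⊤)
  B1: | IN=(all ⊤) | OUT={a:2; rest ⊤}
  B2: | IN={a:2; rest ⊤} | OUT={a:2, f:-2; rest ⊤}
  B3: | IN={a:2, f:-2; rest ⊤} | OUT={a:2, d:-2, f:-2; rest ⊤}
  B4: | IN={a:2, f:-2; rest ⊤} | OUT={f:-1; rest ⊤}
  B5: | IN={f:-1; rest ⊤} | OUT={f:-1; rest ⊤}

Merge at B2: IN[B2] = OUT[B1] = {a: 2, b: ⊤, c: ⊤, d: ⊤, e: ⊤, f: ⊤}
Applying B2's transfer function to that IN value gives OUT[B2] (row B2 above).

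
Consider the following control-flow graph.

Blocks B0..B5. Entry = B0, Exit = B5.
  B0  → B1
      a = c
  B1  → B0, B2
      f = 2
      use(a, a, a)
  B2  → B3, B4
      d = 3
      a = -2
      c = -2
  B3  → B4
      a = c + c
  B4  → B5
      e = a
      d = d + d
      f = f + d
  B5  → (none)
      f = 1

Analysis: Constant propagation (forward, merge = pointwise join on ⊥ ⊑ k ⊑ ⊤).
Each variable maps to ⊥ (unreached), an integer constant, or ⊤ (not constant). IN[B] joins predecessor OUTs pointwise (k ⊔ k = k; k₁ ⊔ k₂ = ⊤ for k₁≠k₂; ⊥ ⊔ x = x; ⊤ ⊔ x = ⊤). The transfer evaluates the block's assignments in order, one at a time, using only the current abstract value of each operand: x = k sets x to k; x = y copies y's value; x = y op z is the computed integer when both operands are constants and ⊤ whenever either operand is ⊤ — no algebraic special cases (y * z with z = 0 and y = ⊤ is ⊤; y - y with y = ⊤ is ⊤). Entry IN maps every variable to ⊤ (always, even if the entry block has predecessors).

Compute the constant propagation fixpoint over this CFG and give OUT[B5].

Answer: {a: ⊤, b: ⊤, c: -2, d: 6, e: ⊤, f: 1}

Derivation:
Fixpoint table:
  B0:  IN=(all ⊤)  OUT=(all ⊤)
  B1:  IN=(all ⊤)  OUT={f:2; rest ⊤}
  B2:  IN={f:2; rest ⊤}  OUT={a:-2, c:-2, d:3, f:2; rest ⊤}
  B3:  IN={a:-2, c:-2, d:3, f:2; rest ⊤}  OUT={a:-4, c:-2, d:3, f:2; rest ⊤}
  B4:  IN={c:-2, d:3, f:2; rest ⊤}  OUT={c:-2, d:6, f:8; rest ⊤}
  B5:  IN={c:-2, d:6, f:8; rest ⊤}  OUT={c:-2, d:6, f:1; rest ⊤}

Merge at B5: IN[B5] = OUT[B4] = {a: ⊤, b: ⊤, c: -2, d: 6, e: ⊤, f: 8}
Applying B5's transfer function to that IN value gives OUT[B5] (row B5 above).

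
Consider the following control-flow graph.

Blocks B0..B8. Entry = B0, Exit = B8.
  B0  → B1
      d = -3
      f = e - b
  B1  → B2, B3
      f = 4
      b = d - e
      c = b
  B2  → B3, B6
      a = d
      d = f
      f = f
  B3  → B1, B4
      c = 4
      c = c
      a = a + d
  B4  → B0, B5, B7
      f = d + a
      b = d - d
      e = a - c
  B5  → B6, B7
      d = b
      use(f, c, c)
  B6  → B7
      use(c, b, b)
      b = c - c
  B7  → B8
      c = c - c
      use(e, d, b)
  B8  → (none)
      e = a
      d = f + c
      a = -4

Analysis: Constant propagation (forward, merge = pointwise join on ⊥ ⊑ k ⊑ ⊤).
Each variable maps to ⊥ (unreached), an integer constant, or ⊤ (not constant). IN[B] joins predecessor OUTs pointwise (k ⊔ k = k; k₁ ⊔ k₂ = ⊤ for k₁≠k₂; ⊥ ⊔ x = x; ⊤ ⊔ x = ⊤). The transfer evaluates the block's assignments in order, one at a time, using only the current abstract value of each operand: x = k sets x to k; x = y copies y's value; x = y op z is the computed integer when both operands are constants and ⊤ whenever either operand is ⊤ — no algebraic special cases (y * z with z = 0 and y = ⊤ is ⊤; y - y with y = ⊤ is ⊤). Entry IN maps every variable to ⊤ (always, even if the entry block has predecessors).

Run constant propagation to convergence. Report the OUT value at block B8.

Answer: {a: -4, b: ⊤, c: ⊤, d: ⊤, e: ⊤, f: ⊤}

Derivation:
Fixpoint table:
  B0:  IN=(all ⊤)  OUT={d:-3; rest ⊤}
  B1:  IN=(all ⊤)  OUT={f:4; rest ⊤}
  B2:  IN={f:4; rest ⊤}  OUT={d:4, f:4; rest ⊤}
  B3:  IN={f:4; rest ⊤}  OUT={c:4, f:4; rest ⊤}
  B4:  IN={c:4, f:4; rest ⊤}  OUT={c:4; rest ⊤}
  B5:  IN={c:4; rest ⊤}  OUT={c:4; rest ⊤}
  B6:  IN=(all ⊤)  OUT=(all ⊤)
  B7:  IN=(all ⊤)  OUT=(all ⊤)
  B8:  IN=(all ⊤)  OUT={a:-4; rest ⊤}

Merge at B8: IN[B8] = OUT[B7] = {a: ⊤, b: ⊤, c: ⊤, d: ⊤, e: ⊤, f: ⊤}
Applying B8's transfer function to that IN value gives OUT[B8] (row B8 above).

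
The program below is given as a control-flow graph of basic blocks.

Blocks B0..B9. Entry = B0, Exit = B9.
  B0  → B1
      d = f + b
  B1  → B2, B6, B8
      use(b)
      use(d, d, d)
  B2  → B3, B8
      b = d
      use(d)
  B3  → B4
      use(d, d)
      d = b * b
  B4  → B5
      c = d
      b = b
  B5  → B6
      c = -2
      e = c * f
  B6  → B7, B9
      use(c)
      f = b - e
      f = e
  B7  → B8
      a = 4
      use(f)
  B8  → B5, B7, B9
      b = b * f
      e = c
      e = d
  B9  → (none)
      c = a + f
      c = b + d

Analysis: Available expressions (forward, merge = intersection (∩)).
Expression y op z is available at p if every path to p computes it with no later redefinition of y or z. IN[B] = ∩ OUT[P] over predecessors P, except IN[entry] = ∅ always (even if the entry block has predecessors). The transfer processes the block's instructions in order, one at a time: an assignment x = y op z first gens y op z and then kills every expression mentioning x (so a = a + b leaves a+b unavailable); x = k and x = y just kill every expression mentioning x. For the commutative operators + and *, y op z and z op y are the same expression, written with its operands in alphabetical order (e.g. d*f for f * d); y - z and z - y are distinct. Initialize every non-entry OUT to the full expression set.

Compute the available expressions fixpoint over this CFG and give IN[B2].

Per-block solution:
  B0:  IN={}  OUT={b+f}
  B1:  IN={b+f}  OUT={b+f}
  B2:  IN={b+f}  OUT={}
  B3:  IN={}  OUT={b*b}
  B4:  IN={b*b}  OUT={}
  B5:  IN={}  OUT={c*f}
  B6:  IN={}  OUT={b-e}
  B7:  IN={}  OUT={}
  B8:  IN={}  OUT={}
  B9:  IN={}  OUT={a+f, b+d}

Merge at B2: IN[B2] = OUT[B1] = {b+f}

Answer: {b+f}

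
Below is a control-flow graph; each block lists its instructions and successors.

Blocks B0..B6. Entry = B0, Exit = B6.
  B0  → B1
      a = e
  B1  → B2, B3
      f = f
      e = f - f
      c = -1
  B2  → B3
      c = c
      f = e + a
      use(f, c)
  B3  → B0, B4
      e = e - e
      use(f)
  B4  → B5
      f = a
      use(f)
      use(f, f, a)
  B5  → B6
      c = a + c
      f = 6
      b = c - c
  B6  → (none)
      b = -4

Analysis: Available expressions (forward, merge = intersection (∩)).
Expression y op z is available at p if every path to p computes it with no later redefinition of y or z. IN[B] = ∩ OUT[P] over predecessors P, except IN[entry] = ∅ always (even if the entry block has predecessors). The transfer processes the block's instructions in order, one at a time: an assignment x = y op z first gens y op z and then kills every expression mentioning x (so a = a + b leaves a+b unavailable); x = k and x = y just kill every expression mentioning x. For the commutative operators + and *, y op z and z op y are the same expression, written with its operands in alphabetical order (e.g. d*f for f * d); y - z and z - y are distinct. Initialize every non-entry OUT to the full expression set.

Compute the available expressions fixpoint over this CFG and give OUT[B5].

Answer: {c-c}

Working:
Fixpoint table:
  B0: | IN={} | OUT={}
  B1: | IN={} | OUT={f-f}
  B2: | IN={f-f} | OUT={a+e}
  B3: | IN={} | OUT={}
  B4: | IN={} | OUT={}
  B5: | IN={} | OUT={c-c}
  B6: | IN={c-c} | OUT={c-c}

Merge at B5: IN[B5] = OUT[B4] = {}
Applying B5's transfer function to that IN value gives OUT[B5] (row B5 above).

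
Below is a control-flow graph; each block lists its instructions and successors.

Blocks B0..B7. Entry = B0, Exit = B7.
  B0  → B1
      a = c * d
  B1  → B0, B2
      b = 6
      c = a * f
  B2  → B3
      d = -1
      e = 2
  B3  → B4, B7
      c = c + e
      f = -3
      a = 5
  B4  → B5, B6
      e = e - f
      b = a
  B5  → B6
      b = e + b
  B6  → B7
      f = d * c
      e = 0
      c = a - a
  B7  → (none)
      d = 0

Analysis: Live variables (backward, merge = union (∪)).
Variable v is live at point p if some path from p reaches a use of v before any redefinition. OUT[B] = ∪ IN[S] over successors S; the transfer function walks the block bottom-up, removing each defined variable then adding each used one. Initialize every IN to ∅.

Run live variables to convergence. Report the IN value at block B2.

Answer: {c}

Trace:
Per-block solution:
  B0:   IN={c, d, f}   OUT={a, d, f}
  B1:   IN={a, d, f}   OUT={c, d, f}
  B2:   IN={c}   OUT={c, d, e}
  B3:   IN={c, d, e}   OUT={a, c, d, e, f}
  B4:   IN={a, c, d, e, f}   OUT={a, b, c, d, e}
  B5:   IN={a, b, c, d, e}   OUT={a, c, d}
  B6:   IN={a, c, d}   OUT={}
  B7:   IN={}   OUT={}

Merge at B2: OUT[B2] = IN[B3] = {c, d, e}
Applying B2's transfer function to that OUT value gives IN[B2] (row B2 above).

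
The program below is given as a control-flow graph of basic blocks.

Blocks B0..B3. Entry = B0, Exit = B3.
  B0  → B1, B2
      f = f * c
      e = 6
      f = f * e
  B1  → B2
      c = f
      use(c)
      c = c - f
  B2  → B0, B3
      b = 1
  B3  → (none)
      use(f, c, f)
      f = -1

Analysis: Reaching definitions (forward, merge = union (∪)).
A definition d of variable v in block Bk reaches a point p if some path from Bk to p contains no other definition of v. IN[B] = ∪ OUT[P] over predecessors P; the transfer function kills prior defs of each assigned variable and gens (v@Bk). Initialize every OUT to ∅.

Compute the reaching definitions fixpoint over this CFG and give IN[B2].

Answer: {b@B2, c@B1, e@B0, f@B0}

Trace:
Per-block solution:
  B0: | IN={b@B2, c@B1, e@B0, f@B0} | OUT={b@B2, c@B1, e@B0, f@B0}
  B1: | IN={b@B2, c@B1, e@B0, f@B0} | OUT={b@B2, c@B1, e@B0, f@B0}
  B2: | IN={b@B2, c@B1, e@B0, f@B0} | OUT={b@B2, c@B1, e@B0, f@B0}
  B3: | IN={b@B2, c@B1, e@B0, f@B0} | OUT={b@B2, c@B1, e@B0, f@B3}

Merge at B2: IN[B2] = OUT[B0] ⊔ OUT[B1] = {b@B2, c@B1, e@B0, f@B0}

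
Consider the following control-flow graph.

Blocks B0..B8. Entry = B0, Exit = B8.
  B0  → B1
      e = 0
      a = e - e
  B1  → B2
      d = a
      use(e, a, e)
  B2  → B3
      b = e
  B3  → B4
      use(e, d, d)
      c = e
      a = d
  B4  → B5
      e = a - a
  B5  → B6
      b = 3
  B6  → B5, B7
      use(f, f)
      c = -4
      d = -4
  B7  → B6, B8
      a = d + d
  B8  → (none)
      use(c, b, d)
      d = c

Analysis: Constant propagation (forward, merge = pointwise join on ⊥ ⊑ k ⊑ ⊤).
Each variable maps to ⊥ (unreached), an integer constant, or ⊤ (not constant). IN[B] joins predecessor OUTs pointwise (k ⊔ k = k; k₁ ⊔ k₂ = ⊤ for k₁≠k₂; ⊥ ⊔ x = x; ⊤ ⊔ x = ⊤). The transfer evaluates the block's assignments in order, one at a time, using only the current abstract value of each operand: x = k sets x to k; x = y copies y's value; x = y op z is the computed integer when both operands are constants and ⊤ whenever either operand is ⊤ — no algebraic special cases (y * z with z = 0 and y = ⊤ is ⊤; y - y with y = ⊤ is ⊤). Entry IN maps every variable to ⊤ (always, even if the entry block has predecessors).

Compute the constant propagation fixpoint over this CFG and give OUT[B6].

Answer: {a: ⊤, b: 3, c: -4, d: -4, e: 0, f: ⊤}

Working:
Fixpoint table:
  B0:  IN=(all ⊤)  OUT={a:0, e:0; rest ⊤}
  B1:  IN={a:0, e:0; rest ⊤}  OUT={a:0, d:0, e:0; rest ⊤}
  B2:  IN={a:0, d:0, e:0; rest ⊤}  OUT={a:0, b:0, d:0, e:0; rest ⊤}
  B3:  IN={a:0, b:0, d:0, e:0; rest ⊤}  OUT={a:0, b:0, c:0, d:0, e:0; rest ⊤}
  B4:  IN={a:0, b:0, c:0, d:0, e:0; rest ⊤}  OUT={a:0, b:0, c:0, d:0, e:0; rest ⊤}
  B5:  IN={e:0; rest ⊤}  OUT={b:3, e:0; rest ⊤}
  B6:  IN={b:3, e:0; rest ⊤}  OUT={b:3, c:-4, d:-4, e:0; rest ⊤}
  B7:  IN={b:3, c:-4, d:-4, e:0; rest ⊤}  OUT={a:-8, b:3, c:-4, d:-4, e:0; rest ⊤}
  B8:  IN={a:-8, b:3, c:-4, d:-4, e:0; rest ⊤}  OUT={a:-8, b:3, c:-4, d:-4, e:0; rest ⊤}

Merge at B6: IN[B6] = OUT[B5] ⊔ OUT[B7] = {a: ⊤, b: 3, c: ⊤, d: ⊤, e: 0, f: ⊤}
Applying B6's transfer function to that IN value gives OUT[B6] (row B6 above).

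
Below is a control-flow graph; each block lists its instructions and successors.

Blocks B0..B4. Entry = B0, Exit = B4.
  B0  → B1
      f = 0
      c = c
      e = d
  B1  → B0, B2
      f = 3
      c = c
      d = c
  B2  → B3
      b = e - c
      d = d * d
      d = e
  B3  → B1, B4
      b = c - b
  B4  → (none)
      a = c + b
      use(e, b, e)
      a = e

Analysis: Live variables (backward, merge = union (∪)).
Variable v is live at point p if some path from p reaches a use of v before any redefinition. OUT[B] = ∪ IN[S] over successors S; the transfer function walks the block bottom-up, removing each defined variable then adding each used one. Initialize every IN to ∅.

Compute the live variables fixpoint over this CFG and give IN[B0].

Answer: {c, d}

Derivation:
Per-block solution:
  B0:  IN={c, d}  OUT={c, e}
  B1:  IN={c, e}  OUT={c, d, e}
  B2:  IN={c, d, e}  OUT={b, c, e}
  B3:  IN={b, c, e}  OUT={b, c, e}
  B4:  IN={b, c, e}  OUT={}

Merge at B0: OUT[B0] = IN[B1] = {c, e}
Applying B0's transfer function to that OUT value gives IN[B0] (row B0 above).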